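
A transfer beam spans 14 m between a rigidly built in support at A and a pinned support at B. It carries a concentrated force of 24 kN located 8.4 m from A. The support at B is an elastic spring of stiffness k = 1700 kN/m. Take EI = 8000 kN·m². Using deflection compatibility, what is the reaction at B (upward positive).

R_B = 10.31 kN

Choose R_B as the redundant. The primary structure is the cantilever fixed at A.
Downward deflection at the released point B due to the loads:
  point load 24 at a = 8.4: Pa²(3L − a)/(6EI) = 9483/EI
Tip deflection under a unit load at B: L³/(3EI) = 914.7/EI.
With EI = 8000 kN·m²: δ_0 = 1.1854 m and δ_{BB} = 0.11433 m/kN.
Compatibility — the spring shortens by R_B/k under the reaction it provides: δ_0 − R_B·δ_{BB} = R_B/k. With 1/k = 0.000588 m/kN, R_B = δ_0 / (δ_{BB} + 1/k) = 1.1854 / (0.11433 + 0.000588) = 10.31 kN.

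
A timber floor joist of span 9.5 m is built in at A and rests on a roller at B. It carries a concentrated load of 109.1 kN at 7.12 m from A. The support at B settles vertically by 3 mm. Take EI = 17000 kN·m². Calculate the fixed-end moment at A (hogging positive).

Choose R_B as the redundant. The primary structure is the cantilever fixed at A.
Free-end deflection of the primary structure under the applied loading (downward +):
  point load 109.1 at a = 7.12: Pa²(3L − a)/(6EI) = 19708/EI
Tip deflection under a unit load at B: L³/(3EI) = 285.8/EI.
With EI = 17000 kN·m²: δ_0 = 1.1593 m and δ_{BB} = 0.016811 m/kN.
Compatibility — the beam at B must follow the support down by 0.003 m: δ_0 − R_B·δ_{BB} = 0.003, so R_B = (1.1593 − 0.003)/0.016811 = 68.78 kN.
Moment equilibrium about A: M_A = Σ(load moments about A) − R_B·L = 776.8 − 68.78×9.5 = 123.4 kN·m.

M_A = 123.4 kN·m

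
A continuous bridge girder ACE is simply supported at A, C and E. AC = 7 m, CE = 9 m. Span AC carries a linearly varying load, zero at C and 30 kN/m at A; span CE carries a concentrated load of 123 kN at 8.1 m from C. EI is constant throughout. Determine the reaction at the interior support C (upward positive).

Take M_C as the redundant. Released structure: two simple spans AC and CE with a hinge at C.
Discontinuity in slope at C on the released structure — sum the simple-span end rotations:
  span AC: triangular load, peak 30: 7w₀L³/(360EI) = 200.1/EI
  span CE: point load 123 at a = 8.1: Pab(L + b)/(6LEI) = 164.4/EI
  relative rotation θ_0 = (200.1 + 164.4)/EI = 364.5/EI
A unit hogging moment at C produces rotation L₁/(3EI) + L₂/(3EI) = 5.333/EI.
Slope continuity at C: θ_0 = M_C·5.333/EI, so M_C = 364.5/5.333 = 68.34 kN·m (hogging).
Span AC, ΣM about A with M_C applied at C: R_C^{AC}·7 = 245 + 68.34, so R_C^{AC} = 44.76 kN and R_A = 105 − 44.76 = 60.24 kN.
Span CE, ΣM about E: R_C^{CE}·9 = 110.7 + 68.34, so R_C^{CE} = 19.89 kN and R_E = 123 − 19.89 = 103.1 kN.
R_C = 44.76 + 19.89 = 64.66 kN.

R_C = 64.66 kN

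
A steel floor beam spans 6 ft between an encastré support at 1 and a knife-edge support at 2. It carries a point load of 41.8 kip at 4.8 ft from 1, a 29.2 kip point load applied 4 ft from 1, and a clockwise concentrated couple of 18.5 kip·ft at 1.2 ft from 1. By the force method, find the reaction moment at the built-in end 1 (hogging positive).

M_1 = 58.54 kip·ft

Take the reaction at 2 as the redundant and release it; the primary structure is a cantilever fixed at 1.
Free-end deflection of the primary structure under the applied loading (downward +):
  point load 41.8 at a = 4.8: Pa²(3L − a)/(6EI) = 2119/EI
  point load 29.2 at a = 4: Pa²(3L − a)/(6EI) = 1090/EI
  clockwise couple 18.5 at a = 1.2: M₀a(2L − a)/(2EI) = 119.9/EI
  δ_0 = 3329/EI
Tip deflection under a unit load at 2: L³/(3EI) = 72/EI.
Compatibility at 2: δ_0 − R_2·δ_{22} = 0, so R_2 = 3329/72 = 46.23 kip.
Moment equilibrium about 1: M_1 = Σ(load moments about 1) − R_2·L = 335.9 − 46.23×6 = 58.54 kip·ft.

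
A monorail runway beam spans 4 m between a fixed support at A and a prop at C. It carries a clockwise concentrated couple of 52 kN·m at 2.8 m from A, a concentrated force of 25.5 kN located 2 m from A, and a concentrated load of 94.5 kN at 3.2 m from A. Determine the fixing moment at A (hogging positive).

M_A = 36.43 kN·m

Take the reaction at C as the redundant and release it; the primary structure is a cantilever fixed at A.
Downward deflection at the released point C due to the loads:
  clockwise couple 52 at a = 2.8: M₀a(2L − a)/(2EI) = 378.6/EI
  point load 25.5 at a = 2: Pa²(3L − a)/(6EI) = 170/EI
  point load 94.5 at a = 3.2: Pa²(3L − a)/(6EI) = 1419/EI
  δ_0 = 1968/EI
Flexibility coefficient — unit upward force at C: δ_{CC} = L³/(3EI) = 21.33/EI.
Compatibility at C: δ_0 − R_C·δ_{CC} = 0, so R_C = 1968/21.33 = 92.24 kN.
Moment equilibrium about A: M_A = Σ(load moments about A) − R_C·L = 405.4 − 92.24×4 = 36.43 kN·m.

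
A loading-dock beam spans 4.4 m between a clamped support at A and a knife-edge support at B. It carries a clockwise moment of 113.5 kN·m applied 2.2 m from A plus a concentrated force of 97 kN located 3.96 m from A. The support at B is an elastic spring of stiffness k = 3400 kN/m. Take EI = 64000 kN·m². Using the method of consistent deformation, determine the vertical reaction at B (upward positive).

Take the reaction at B as the redundant and release it; the primary structure is a cantilever fixed at A.
Deflection at B on the released cantilever, summing each load's contribution:
  clockwise couple 113.5 at a = 2.2: M₀a(2L − a)/(2EI) = 824/EI
  point load 97 at a = 3.96: Pa²(3L − a)/(6EI) = 2343/EI
  δ_0 = 3167/EI
Flexibility coefficient — unit upward force at B: δ_{BB} = L³/(3EI) = 28.39/EI.
With EI = 64000 kN·m²: δ_0 = 0.049477 m and δ_{BB} = 0.000444 m/kN.
Compatibility — the spring shortens by R_B/k under the reaction it provides: δ_0 − R_B·δ_{BB} = R_B/k. With 1/k = 0.000294 m/kN, R_B = δ_0 / (δ_{BB} + 1/k) = 0.049477 / (0.000444 + 0.000294) = 67.06 kN.

R_B = 67.06 kN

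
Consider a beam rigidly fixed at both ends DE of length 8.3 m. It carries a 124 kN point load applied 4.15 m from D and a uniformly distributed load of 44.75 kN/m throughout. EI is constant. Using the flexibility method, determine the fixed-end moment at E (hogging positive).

M_E = 385.6 kN·m

Release both end moments; the primary structure is a simply-supported span DE with redundants M_D and M_E.
Simple-span end rotations at D and E under the given loads:
  at D: point load 124 at a = 4.15: Pab(L + b)/(6LEI) = 533.9/EI
  at E: point load 124 at a = 4.15: Pab(L + a)/(6LEI) = 533.9/EI
  at D: UDL 44.75: wL³/(24EI) = 1066/EI
  at E: UDL 44.75: wL³/(24EI) = 1066/EI
  θ_D0 = 1600/EI,  θ_E0 = 1600/EI
Flexibility coefficients: a unit moment at one end gives L/(3EI) there and L/(6EI) at the far end, so f₁₁ = f₂₂ = 2.767/EI and f₁₂ = f₂₁ = 1.383/EI.
Compatibility — zero rotation at each built-in end:
  2.767 M_D + 1.383 M_E = 1600
  1.383 M_D + 2.767 M_E = 1600
Solving the pair gives M_D = 385.6 kN·m and M_E = 385.6 kN·m (hogging).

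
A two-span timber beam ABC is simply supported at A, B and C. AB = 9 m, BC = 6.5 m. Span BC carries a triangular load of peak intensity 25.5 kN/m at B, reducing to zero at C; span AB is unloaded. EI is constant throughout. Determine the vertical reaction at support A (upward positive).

R_A = -3.347 kN

Take M_B as the redundant. Released structure: two simple spans AB and BC with a hinge at B.
End slopes at the hinge B, treating each span as simply supported:
  span BC: triangular load, peak 25.5: w₀L³/(45EI) = 155.6/EI
  relative rotation θ_0 = (0 + 155.6)/EI = 155.6/EI
A unit hogging moment at B produces rotation L₁/(3EI) + L₂/(3EI) = 5.167/EI.
Compatibility: M_B·(L₁+L₂)/(3EI) = θ_0, giving M_B = 30.12 kN·m (hogging).
Span AB, ΣM about A with M_B applied at B: R_B^{AB}·9 = 0 + 30.12, so R_B^{AB} = 3.347 kN and R_A = 0 − 3.347 = -3.347 kN.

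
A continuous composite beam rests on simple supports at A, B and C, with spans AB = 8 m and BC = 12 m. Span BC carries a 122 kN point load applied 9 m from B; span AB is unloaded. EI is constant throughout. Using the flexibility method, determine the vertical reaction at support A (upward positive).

R_A = -12.87 kN

Release continuity at B by inserting a hinge; the redundant is the internal moment M_B. The primary structure is two simply-supported spans AB and BC.
End slopes at the hinge B, treating each span as simply supported:
  span BC: point load 122 at a = 9: Pab(L + b)/(6LEI) = 686.2/EI
  relative rotation θ_0 = (0 + 686.2)/EI = 686.2/EI
A unit hogging moment at B produces rotation L₁/(3EI) + L₂/(3EI) = 6.667/EI.
Slope continuity at B: θ_0 = M_B·6.667/EI, so M_B = 686.2/6.667 = 102.9 kN·m (hogging).
Span AB, ΣM about A with M_B applied at B: R_B^{AB}·8 = 0 + 102.9, so R_B^{AB} = 12.87 kN and R_A = 0 − 12.87 = -12.87 kN.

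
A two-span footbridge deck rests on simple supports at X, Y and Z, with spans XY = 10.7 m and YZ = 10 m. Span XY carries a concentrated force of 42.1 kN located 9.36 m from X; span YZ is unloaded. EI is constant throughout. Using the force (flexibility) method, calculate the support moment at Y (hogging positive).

M_Y = 23.91 kN·m

Insert a hinge at Y; M_Y is the redundant, and each span becomes simply supported.
End slopes at the hinge Y, treating each span as simply supported:
  span XY: point load 42.1 at a = 9.36: Pab(L + a)/(6LEI) = 165/EI
  relative rotation θ_0 = (165 + 0)/EI = 165/EI
A unit hogging moment at Y produces rotation L₁/(3EI) + L₂/(3EI) = 6.9/EI.
Compatibility: M_Y·(L₁+L₂)/(3EI) = θ_0, giving M_Y = 23.91 kN·m (hogging).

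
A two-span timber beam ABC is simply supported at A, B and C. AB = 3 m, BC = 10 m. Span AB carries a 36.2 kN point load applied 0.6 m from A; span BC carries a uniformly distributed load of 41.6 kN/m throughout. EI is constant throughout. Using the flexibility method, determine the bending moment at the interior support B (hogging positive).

Take M_B as the redundant. Released structure: two simple spans AB and BC with a hinge at B.
Discontinuity in slope at B on the released structure — sum the simple-span end rotations:
  span AB: point load 36.2 at a = 0.6: Pab(L + a)/(6LEI) = 10.43/EI
  span BC: UDL 41.6: wL³/(24EI) = 1733/EI
  relative rotation θ_0 = (10.43 + 1733)/EI = 1744/EI
A unit hogging moment at B produces rotation L₁/(3EI) + L₂/(3EI) = 4.333/EI.
Slope continuity at B: θ_0 = M_B·4.333/EI, so M_B = 1744/4.333 = 402.4 kN·m (hogging).

M_B = 402.4 kN·m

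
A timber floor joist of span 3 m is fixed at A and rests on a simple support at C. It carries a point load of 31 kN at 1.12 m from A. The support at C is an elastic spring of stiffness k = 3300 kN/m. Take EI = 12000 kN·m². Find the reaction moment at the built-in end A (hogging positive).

M_A = 22.6 kN·m

Take the reaction at C as the redundant and release it; the primary structure is a cantilever fixed at A.
Downward deflection at the released point C due to the loads:
  point load 31 at a = 1.12: Pa²(3L − a)/(6EI) = 51.07/EI
Tip deflection under a unit load at C: L³/(3EI) = 9/EI.
With EI = 12000 kN·m²: δ_0 = 0.004256 m and δ_{CC} = 0.00075 m/kN.
Compatibility — the spring shortens by R_C/k under the reaction it provides: δ_0 − R_C·δ_{CC} = R_C/k. With 1/k = 0.000303 m/kN, R_C = δ_0 / (δ_{CC} + 1/k) = 0.004256 / (0.00075 + 0.000303) = 4.042 kN.
Moment equilibrium about A: M_A = Σ(load moments about A) − R_C·L = 34.72 − 4.042×3 = 22.6 kN·m.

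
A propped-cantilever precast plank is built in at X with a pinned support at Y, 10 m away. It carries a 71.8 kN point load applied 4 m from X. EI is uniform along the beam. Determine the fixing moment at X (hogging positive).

Take the reaction at Y as the redundant and release it; the primary structure is a cantilever fixed at X.
Deflection at Y on the released cantilever, summing each load's contribution:
  point load 71.8 at a = 4: Pa²(3L − a)/(6EI) = 4978/EI
Tip deflection under a unit load at Y: L³/(3EI) = 333.3/EI.
Compatibility at Y: δ_0 − R_Y·δ_{YY} = 0, so R_Y = 4978/333.3 = 14.93 kN.
Moment equilibrium about X: M_X = Σ(load moments about X) − R_Y·L = 287.2 − 14.93×10 = 137.9 kN·m.

M_X = 137.9 kN·m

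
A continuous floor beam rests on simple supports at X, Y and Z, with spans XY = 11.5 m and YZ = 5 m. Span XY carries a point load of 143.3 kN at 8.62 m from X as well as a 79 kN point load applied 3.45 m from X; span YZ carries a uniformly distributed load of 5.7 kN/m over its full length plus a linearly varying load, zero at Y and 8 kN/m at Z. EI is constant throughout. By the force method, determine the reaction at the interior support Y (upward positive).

R_Y = 233.5 kN

Release continuity at Y by inserting a hinge; the redundant is the internal moment M_Y. The primary structure is two simply-supported spans XY and YZ.
End slopes at the hinge Y, treating each span as simply supported:
  span XY: point load 143.3 at a = 8.62: Pab(L + a)/(6LEI) = 1037/EI
  span XY: point load 79 at a = 3.45: Pab(L + a)/(6LEI) = 475.4/EI
  span YZ: UDL 5.7: wL³/(24EI) = 29.69/EI
  span YZ: triangular load, peak 8: 7w₀L³/(360EI) = 19.44/EI
  relative rotation θ_0 = (1513 + 49.13)/EI = 1562/EI
A unit hogging moment at Y produces rotation L₁/(3EI) + L₂/(3EI) = 5.5/EI.
Compatibility: M_Y·(L₁+L₂)/(3EI) = θ_0, giving M_Y = 284 kN·m (hogging).
Span XY, ΣM about X with M_Y applied at Y: R_Y^{XY}·11.5 = 1508 + 284, so R_Y^{XY} = 155.8 kN and R_X = 222.3 − 155.8 = 66.49 kN.
Span YZ, ΣM about Z: R_Y^{YZ}·5 = 104.6 + 284, so R_Y^{YZ} = 77.71 kN and R_Z = 48.5 − 77.71 = -29.21 kN.
R_Y = 155.8 + 77.71 = 233.5 kN.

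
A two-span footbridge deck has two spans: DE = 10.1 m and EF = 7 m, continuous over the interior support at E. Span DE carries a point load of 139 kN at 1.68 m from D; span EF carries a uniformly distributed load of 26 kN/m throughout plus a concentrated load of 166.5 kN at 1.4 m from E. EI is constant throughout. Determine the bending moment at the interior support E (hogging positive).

Take M_E as the redundant. Released structure: two simple spans DE and EF with a hinge at E.
Discontinuity in slope at E on the released structure — sum the simple-span end rotations:
  span DE: point load 139 at a = 1.68: Pab(L + a)/(6LEI) = 382.2/EI
  span EF: UDL 26: wL³/(24EI) = 371.6/EI
  span EF: point load 166.5 at a = 1.4: Pab(L + b)/(6LEI) = 391.6/EI
  relative rotation θ_0 = (382.2 + 763.2)/EI = 1145/EI
A unit hogging moment at E produces rotation L₁/(3EI) + L₂/(3EI) = 5.7/EI.
Compatibility: M_E·(L₁+L₂)/(3EI) = θ_0, giving M_E = 200.9 kN·m (hogging).

M_E = 200.9 kN·m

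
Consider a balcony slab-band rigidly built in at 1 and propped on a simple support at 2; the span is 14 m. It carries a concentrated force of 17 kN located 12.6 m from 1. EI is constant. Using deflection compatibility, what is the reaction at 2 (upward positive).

R_2 = 14.46 kN

Release the roller at 2. Primary structure: cantilever fixed at 1.
Downward deflection at the released point 2 due to the loads:
  point load 17 at a = 12.6: Pa²(3L − a)/(6EI) = 13225/EI
Flexibility coefficient — unit upward force at 2: δ_{22} = L³/(3EI) = 914.7/EI.
The prop prevents deflection at 2: R_2 = δ_0/δ_{22} = 13225/914.7 = 14.46 kN.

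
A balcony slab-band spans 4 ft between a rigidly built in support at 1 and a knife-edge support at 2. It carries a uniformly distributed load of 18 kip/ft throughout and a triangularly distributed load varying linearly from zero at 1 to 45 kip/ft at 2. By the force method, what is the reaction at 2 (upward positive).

R_2 = 76.5 kip

Remove the prop at 2; the released (primary) structure is a cantilever built in at 1.
Primary-structure tip deflection at 2 by superposition:
  UDL 18: wL⁴/(8EI) = 576/EI
  triangular load, peak 45 at the free end: 11w₀L⁴/(120EI) = 1056/EI
  δ_0 = 1632/EI
Flexibility coefficient — unit upward force at 2: δ_{22} = L³/(3EI) = 21.33/EI.
The prop prevents deflection at 2: R_2 = δ_0/δ_{22} = 1632/21.33 = 76.5 kip.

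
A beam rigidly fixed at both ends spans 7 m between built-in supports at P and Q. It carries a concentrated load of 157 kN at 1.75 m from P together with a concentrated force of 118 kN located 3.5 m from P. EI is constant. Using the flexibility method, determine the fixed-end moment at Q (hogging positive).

Take the two fixed-end moments M_P, M_Q as redundants; the released structure is the simple span PQ.
On the primary (simply-supported) span, the end slopes from the loading are:
  at P: point load 157 at a = 1.75: Pab(L + b)/(6LEI) = 420.7/EI
  at Q: point load 157 at a = 1.75: Pab(L + a)/(6LEI) = 300.5/EI
  at P: point load 118 at a = 3.5: Pab(L + b)/(6LEI) = 361.4/EI
  at Q: point load 118 at a = 3.5: Pab(L + a)/(6LEI) = 361.4/EI
  θ_P0 = 782.1/EI,  θ_Q0 = 661.9/EI
Flexibility coefficients: a unit moment at one end gives L/(3EI) there and L/(6EI) at the far end, so f₁₁ = f₂₂ = 2.333/EI and f₁₂ = f₂₁ = 1.167/EI.
Compatibility — zero rotation at each built-in end:
  2.333 M_P + 1.167 M_Q = 782.1
  1.167 M_P + 2.333 M_Q = 661.9
Solving the pair gives M_P = 257.8 kN·m and M_Q = 154.8 kN·m (hogging).

M_Q = 154.8 kN·m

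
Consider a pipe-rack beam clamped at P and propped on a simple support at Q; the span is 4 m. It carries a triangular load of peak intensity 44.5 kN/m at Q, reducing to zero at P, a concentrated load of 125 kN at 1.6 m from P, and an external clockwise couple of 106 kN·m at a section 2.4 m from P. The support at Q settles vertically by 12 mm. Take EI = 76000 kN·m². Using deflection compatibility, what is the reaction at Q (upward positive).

Take the reaction at Q as the redundant and release it; the primary structure is a cantilever fixed at P.
Downward deflection at the released point Q due to the loads:
  triangular load, peak 44.5 at the free end: 11w₀L⁴/(120EI) = 1044/EI
  point load 125 at a = 1.6: Pa²(3L − a)/(6EI) = 554.7/EI
  clockwise couple 106 at a = 2.4: M₀a(2L − a)/(2EI) = 712.3/EI
  δ_0 = 2311/EI
Tip deflection under a unit load at Q: L³/(3EI) = 21.33/EI.
With EI = 76000 kN·m²: δ_0 = 0.030411 m and δ_{QQ} = 0.000281 m/kN.
Compatibility — the beam at Q must follow the support down by 0.012 m: δ_0 − R_Q·δ_{QQ} = 0.012, so R_Q = (0.030411 − 0.012)/0.000281 = 65.59 kN.

R_Q = 65.59 kN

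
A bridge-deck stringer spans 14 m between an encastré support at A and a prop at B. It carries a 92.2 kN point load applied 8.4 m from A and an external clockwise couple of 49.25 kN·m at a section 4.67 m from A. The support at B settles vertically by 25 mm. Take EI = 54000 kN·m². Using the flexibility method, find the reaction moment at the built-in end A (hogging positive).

M_A = 245.7 kN·m

Release the roller at B. Primary structure: cantilever fixed at A.
Free-end deflection of the primary structure under the applied loading (downward +):
  point load 92.2 at a = 8.4: Pa²(3L − a)/(6EI) = 36432/EI
  clockwise couple 49.25 at a = 4.67: M₀a(2L − a)/(2EI) = 2683/EI
  δ_0 = 39114/EI
Tip deflection under a unit load at B: L³/(3EI) = 914.7/EI.
With EI = 54000 kN·m²: δ_0 = 0.72434 m and δ_{BB} = 0.016938 m/kN.
Compatibility — the beam at B must follow the support down by 0.025 m: δ_0 − R_B·δ_{BB} = 0.025, so R_B = (0.72434 − 0.025)/0.016938 = 41.29 kN.
Moment equilibrium about A: M_A = Σ(load moments about A) − R_B·L = 823.7 − 41.29×14 = 245.7 kN·m.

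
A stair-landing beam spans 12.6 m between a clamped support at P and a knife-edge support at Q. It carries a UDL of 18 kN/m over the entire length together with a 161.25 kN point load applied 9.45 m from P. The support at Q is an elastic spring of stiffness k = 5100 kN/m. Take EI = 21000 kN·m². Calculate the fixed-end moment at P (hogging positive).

M_P = 609.8 kN·m

Remove the prop at Q; the released (primary) structure is a cantilever built in at P.
Free-end deflection of the primary structure under the applied loading (downward +):
  UDL 18: wL⁴/(8EI) = 56711/EI
  point load 161.25 at a = 9.45: Pa²(3L − a)/(6EI) = 68040/EI
  δ_0 = 124751/EI
Tip deflection under a unit load at Q: L³/(3EI) = 666.8/EI.
With EI = 21000 kN·m²: δ_0 = 5.9405 m and δ_{QQ} = 0.031752 m/kN.
Compatibility — the spring shortens by R_Q/k under the reaction it provides: δ_0 − R_Q·δ_{QQ} = R_Q/k. With 1/k = 0.000196 m/kN, R_Q = δ_0 / (δ_{QQ} + 1/k) = 5.9405 / (0.031752 + 0.000196) = 185.9 kN.
Moment equilibrium about P: M_P = Σ(load moments about P) − R_Q·L = 2953 − 185.9×12.6 = 609.8 kN·m.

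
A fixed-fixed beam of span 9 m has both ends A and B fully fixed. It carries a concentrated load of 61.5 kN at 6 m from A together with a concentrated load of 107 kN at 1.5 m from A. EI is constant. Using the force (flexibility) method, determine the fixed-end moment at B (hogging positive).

M_B = 104.3 kN·m

Release both end moments; the primary structure is a simply-supported span AB with redundants M_A and M_B.
On the primary (simply-supported) span, the end slopes from the loading are:
  at A: point load 61.5 at a = 6: Pab(L + b)/(6LEI) = 246/EI
  at B: point load 61.5 at a = 6: Pab(L + a)/(6LEI) = 307.5/EI
  at A: point load 107 at a = 1.5: Pab(L + b)/(6LEI) = 367.8/EI
  at B: point load 107 at a = 1.5: Pab(L + a)/(6LEI) = 234.1/EI
  θ_A0 = 613.8/EI,  θ_B0 = 541.6/EI
Flexibility coefficients: a unit moment at one end gives L/(3EI) there and L/(6EI) at the far end, so f₁₁ = f₂₂ = 3/EI and f₁₂ = f₂₁ = 1.5/EI.
Compatibility — zero rotation at each built-in end:
  3 M_A + 1.5 M_B = 613.8
  1.5 M_A + 3 M_B = 541.6
Solving the pair gives M_A = 152.5 kN·m and M_B = 104.3 kN·m (hogging).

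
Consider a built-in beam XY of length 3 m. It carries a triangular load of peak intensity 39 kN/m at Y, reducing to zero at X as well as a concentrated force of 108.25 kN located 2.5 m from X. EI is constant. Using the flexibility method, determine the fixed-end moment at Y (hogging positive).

M_Y = 55.14 kN·m

Take the two fixed-end moments M_X, M_Y as redundants; the released structure is the simple span XY.
On the primary (simply-supported) span, the end slopes from the loading are:
  at X: triangular load, peak 39: 7w₀L³/(360EI) = 20.48/EI
  at Y: triangular load, peak 39: w₀L³/(45EI) = 23.4/EI
  at X: point load 108.25 at a = 2.5: Pab(L + b)/(6LEI) = 26.31/EI
  at Y: point load 108.25 at a = 2.5: Pab(L + a)/(6LEI) = 41.35/EI
  θ_X0 = 46.79/EI,  θ_Y0 = 64.75/EI
Flexibility coefficients: a unit moment at one end gives L/(3EI) there and L/(6EI) at the far end, so f₁₁ = f₂₂ = 1/EI and f₁₂ = f₂₁ = 0.5/EI.
Compatibility — zero rotation at each built-in end:
  1 M_X + 0.5 M_Y = 46.79
  0.5 M_X + 1 M_Y = 64.75
Solving the pair gives M_X = 19.22 kN·m and M_Y = 55.14 kN·m (hogging).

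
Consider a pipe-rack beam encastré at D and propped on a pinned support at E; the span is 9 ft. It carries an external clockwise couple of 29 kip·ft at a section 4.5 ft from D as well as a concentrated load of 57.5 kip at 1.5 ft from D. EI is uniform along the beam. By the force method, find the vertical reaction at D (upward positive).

R_D = 51.61 kip

Take the reaction at E as the redundant and release it; the primary structure is a cantilever fixed at D.
Primary-structure tip deflection at E by superposition:
  clockwise couple 29 at a = 4.5: M₀a(2L − a)/(2EI) = 880.9/EI
  point load 57.5 at a = 1.5: Pa²(3L − a)/(6EI) = 549.8/EI
  δ_0 = 1431/EI
Flexibility coefficient — unit upward force at E: δ_{EE} = L³/(3EI) = 243/EI.
The prop prevents deflection at E: R_E = δ_0/δ_{EE} = 1431/243 = 5.888 kip.
Vertical equilibrium: R_D = ΣP − R_E = 57.5 − 5.888 = 51.61 kip.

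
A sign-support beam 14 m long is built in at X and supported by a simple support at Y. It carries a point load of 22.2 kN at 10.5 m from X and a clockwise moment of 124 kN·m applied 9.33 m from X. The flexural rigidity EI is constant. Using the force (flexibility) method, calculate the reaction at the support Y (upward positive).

R_Y = 25.86 kN

Remove the prop at Y; the released (primary) structure is a cantilever built in at X.
Downward deflection at the released point Y due to the loads:
  point load 22.2 at a = 10.5: Pa²(3L − a)/(6EI) = 12850/EI
  clockwise couple 124 at a = 9.33: M₀a(2L − a)/(2EI) = 10800/EI
  δ_0 = 23649/EI
Flexibility coefficient — unit upward force at Y: δ_{YY} = L³/(3EI) = 914.7/EI.
Compatibility at Y: δ_0 − R_Y·δ_{YY} = 0, so R_Y = 23649/914.7 = 25.86 kN.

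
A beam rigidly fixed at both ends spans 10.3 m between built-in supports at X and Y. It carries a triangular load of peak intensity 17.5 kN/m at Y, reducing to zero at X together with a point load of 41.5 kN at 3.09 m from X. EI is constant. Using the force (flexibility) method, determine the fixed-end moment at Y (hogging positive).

M_Y = 119.8 kN·m

Take the two fixed-end moments M_X, M_Y as redundants; the released structure is the simple span XY.
On the primary (simply-supported) span, the end slopes from the loading are:
  at X: triangular load, peak 17.5: 7w₀L³/(360EI) = 371.8/EI
  at Y: triangular load, peak 17.5: w₀L³/(45EI) = 424.9/EI
  at X: point load 41.5 at a = 3.09: Pab(L + b)/(6LEI) = 262/EI
  at Y: point load 41.5 at a = 3.09: Pab(L + a)/(6LEI) = 200.3/EI
  θ_X0 = 633.8/EI,  θ_Y0 = 625.3/EI
Flexibility coefficients: a unit moment at one end gives L/(3EI) there and L/(6EI) at the far end, so f₁₁ = f₂₂ = 3.433/EI and f₁₂ = f₂₁ = 1.717/EI.
Compatibility — zero rotation at each built-in end:
  3.433 M_X + 1.717 M_Y = 633.8
  1.717 M_X + 3.433 M_Y = 625.3
Solving the pair gives M_X = 124.7 kN·m and M_Y = 119.8 kN·m (hogging).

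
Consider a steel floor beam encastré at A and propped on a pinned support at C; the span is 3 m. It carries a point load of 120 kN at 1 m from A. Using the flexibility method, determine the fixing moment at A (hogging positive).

M_A = 66.67 kN·m

Take the reaction at C as the redundant and release it; the primary structure is a cantilever fixed at A.
Free-end deflection of the primary structure under the applied loading (downward +):
  point load 120 at a = 1: Pa²(3L − a)/(6EI) = 160/EI
Flexibility coefficient — unit upward force at C: δ_{CC} = L³/(3EI) = 9/EI.
Compatibility at C: δ_0 − R_C·δ_{CC} = 0, so R_C = 160/9 = 17.78 kN.
Moment equilibrium about A: M_A = Σ(load moments about A) − R_C·L = 120 − 17.78×3 = 66.67 kN·m.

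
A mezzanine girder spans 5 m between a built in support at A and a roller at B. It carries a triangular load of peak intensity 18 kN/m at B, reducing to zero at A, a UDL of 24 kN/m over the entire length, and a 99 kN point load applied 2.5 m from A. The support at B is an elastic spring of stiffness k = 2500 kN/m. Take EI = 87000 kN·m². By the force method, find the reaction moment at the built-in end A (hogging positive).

M_A = 423.2 kN·m

Choose R_B as the redundant. The primary structure is the cantilever fixed at A.
Primary-structure tip deflection at B by superposition:
  triangular load, peak 18 at the free end: 11w₀L⁴/(120EI) = 1031/EI
  UDL 24: wL⁴/(8EI) = 1875/EI
  point load 99 at a = 2.5: Pa²(3L − a)/(6EI) = 1289/EI
  δ_0 = 4195/EI
Flexibility coefficient — unit upward force at B: δ_{BB} = L³/(3EI) = 41.67/EI.
With EI = 87000 kN·m²: δ_0 = 0.048222 m and δ_{BB} = 0.000479 m/kN.
Compatibility — the spring shortens by R_B/k under the reaction it provides: δ_0 − R_B·δ_{BB} = R_B/k. With 1/k = 0.0004 m/kN, R_B = δ_0 / (δ_{BB} + 1/k) = 0.048222 / (0.000479 + 0.0004) = 54.86 kN.
Moment equilibrium about A: M_A = Σ(load moments about A) − R_B·L = 697.5 − 54.86×5 = 423.2 kN·m.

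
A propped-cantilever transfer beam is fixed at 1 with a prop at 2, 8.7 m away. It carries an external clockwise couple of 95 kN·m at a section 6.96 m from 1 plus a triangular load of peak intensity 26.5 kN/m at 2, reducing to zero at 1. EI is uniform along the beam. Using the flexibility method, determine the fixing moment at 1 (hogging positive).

Take the reaction at 2 as the redundant and release it; the primary structure is a cantilever fixed at 1.
Downward deflection at the released point 2 due to the loads:
  clockwise couple 95 at a = 6.96: M₀a(2L − a)/(2EI) = 3451/EI
  triangular load, peak 26.5 at the free end: 11w₀L⁴/(120EI) = 13917/EI
  δ_0 = 17368/EI
Flexibility coefficient — unit upward force at 2: δ_{22} = L³/(3EI) = 219.5/EI.
Compatibility at 2: δ_0 − R_2·δ_{22} = 0, so R_2 = 17368/219.5 = 79.13 kN.
Moment equilibrium about 1: M_1 = Σ(load moments about 1) − R_2·L = 763.6 − 79.13×8.7 = 75.2 kN·m.

M_1 = 75.2 kN·m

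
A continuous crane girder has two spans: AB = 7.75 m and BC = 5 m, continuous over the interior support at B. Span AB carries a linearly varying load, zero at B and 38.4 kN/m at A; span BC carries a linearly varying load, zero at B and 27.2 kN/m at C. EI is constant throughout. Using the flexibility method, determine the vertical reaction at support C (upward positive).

R_C = 25.87 kN

Release continuity at B by inserting a hinge; the redundant is the internal moment M_B. The primary structure is two simply-supported spans AB and BC.
Discontinuity in slope at B on the released structure — sum the simple-span end rotations:
  span AB: triangular load, peak 38.4: 7w₀L³/(360EI) = 347.6/EI
  span BC: triangular load, peak 27.2: 7w₀L³/(360EI) = 66.11/EI
  relative rotation θ_0 = (347.6 + 66.11)/EI = 413.7/EI
A unit hogging moment at B produces rotation L₁/(3EI) + L₂/(3EI) = 4.25/EI.
Compatibility: M_B·(L₁+L₂)/(3EI) = θ_0, giving M_B = 97.33 kN·m (hogging).
Span BC, ΣM about C: R_B^{BC}·5 = 113.3 + 97.33, so R_B^{BC} = 42.13 kN and R_C = 68 − 42.13 = 25.87 kN.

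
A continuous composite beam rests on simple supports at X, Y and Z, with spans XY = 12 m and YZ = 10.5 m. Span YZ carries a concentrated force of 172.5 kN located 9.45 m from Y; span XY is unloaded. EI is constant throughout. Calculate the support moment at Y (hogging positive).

Insert a hinge at Y; M_Y is the redundant, and each span becomes simply supported.
Rotations at Y on the released spans (each span's end-slope, ×1/EI):
  span YZ: point load 172.5 at a = 9.45: Pab(L + b)/(6LEI) = 313.8/EI
  relative rotation θ_0 = (0 + 313.8)/EI = 313.8/EI
A unit hogging moment at Y produces rotation L₁/(3EI) + L₂/(3EI) = 7.5/EI.
Compatibility: M_Y·(L₁+L₂)/(3EI) = θ_0, giving M_Y = 41.84 kN·m (hogging).

M_Y = 41.84 kN·m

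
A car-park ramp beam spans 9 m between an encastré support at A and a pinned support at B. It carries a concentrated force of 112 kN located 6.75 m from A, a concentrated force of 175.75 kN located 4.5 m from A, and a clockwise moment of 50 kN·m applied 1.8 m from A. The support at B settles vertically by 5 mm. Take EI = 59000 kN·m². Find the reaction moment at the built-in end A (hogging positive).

M_A = 448.6 kN·m

Choose R_B as the redundant. The primary structure is the cantilever fixed at A.
Primary-structure tip deflection at B by superposition:
  point load 112 at a = 6.75: Pa²(3L − a)/(6EI) = 17223/EI
  point load 175.75 at a = 4.5: Pa²(3L − a)/(6EI) = 13346/EI
  clockwise couple 50 at a = 1.8: M₀a(2L − a)/(2EI) = 729/EI
  δ_0 = 31298/EI
Tip deflection under a unit load at B: L³/(3EI) = 243/EI.
With EI = 59000 kN·m²: δ_0 = 0.53047 m and δ_{BB} = 0.004119 m/kN.
Compatibility — the beam at B must follow the support down by 0.005 m: δ_0 − R_B·δ_{BB} = 0.005, so R_B = (0.53047 − 0.005)/0.004119 = 127.6 kN.
Moment equilibrium about A: M_A = Σ(load moments about A) − R_B·L = 1597 − 127.6×9 = 448.6 kN·m.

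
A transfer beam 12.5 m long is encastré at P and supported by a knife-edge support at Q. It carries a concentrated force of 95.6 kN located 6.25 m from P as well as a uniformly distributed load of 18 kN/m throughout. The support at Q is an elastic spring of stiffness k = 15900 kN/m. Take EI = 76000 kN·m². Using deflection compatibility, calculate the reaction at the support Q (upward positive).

R_Q = 113.4 kN

Take the reaction at Q as the redundant and release it; the primary structure is a cantilever fixed at P.
Downward deflection at the released point Q due to the loads:
  point load 95.6 at a = 6.25: Pa²(3L − a)/(6EI) = 19450/EI
  UDL 18: wL⁴/(8EI) = 54932/EI
  δ_0 = 74382/EI
Tip deflection under a unit load at Q: L³/(3EI) = 651/EI.
With EI = 76000 kN·m²: δ_0 = 0.9787 m and δ_{QQ} = 0.008566 m/kN.
Compatibility — the spring shortens by R_Q/k under the reaction it provides: δ_0 − R_Q·δ_{QQ} = R_Q/k. With 1/k = 0.000063 m/kN, R_Q = δ_0 / (δ_{QQ} + 1/k) = 0.9787 / (0.008566 + 0.000063) = 113.4 kN.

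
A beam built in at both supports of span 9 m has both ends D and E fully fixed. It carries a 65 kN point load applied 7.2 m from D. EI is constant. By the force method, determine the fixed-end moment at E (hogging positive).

M_E = 74.88 kN·m

Release both end moments; the primary structure is a simply-supported span DE with redundants M_D and M_E.
End rotations of the released simple span under the applied load (×1/EI):
  at D: point load 65 at a = 7.2: Pab(L + b)/(6LEI) = 168.5/EI
  at E: point load 65 at a = 7.2: Pab(L + a)/(6LEI) = 252.7/EI
  θ_D0 = 168.5/EI,  θ_E0 = 252.7/EI
Flexibility coefficients: a unit moment at one end gives L/(3EI) there and L/(6EI) at the far end, so f₁₁ = f₂₂ = 3/EI and f₁₂ = f₂₁ = 1.5/EI.
Compatibility — zero rotation at each built-in end:
  3 M_D + 1.5 M_E = 168.5
  1.5 M_D + 3 M_E = 252.7
Solving the pair gives M_D = 18.72 kN·m and M_E = 74.88 kN·m (hogging).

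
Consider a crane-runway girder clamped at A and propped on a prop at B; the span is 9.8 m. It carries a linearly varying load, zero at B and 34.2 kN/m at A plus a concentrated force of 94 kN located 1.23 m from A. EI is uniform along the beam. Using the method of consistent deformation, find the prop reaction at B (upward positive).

Release the roller at B. Primary structure: cantilever fixed at A.
Downward deflection at the released point B due to the loads:
  triangular load, peak 34.2 at the fixed end: w₀L⁴/(30EI) = 10515/EI
  point load 94 at a = 1.23: Pa²(3L − a)/(6EI) = 667.7/EI
  δ_0 = 11183/EI
Tip deflection under a unit load at B: L³/(3EI) = 313.7/EI.
Compatibility at B: δ_0 − R_B·δ_{BB} = 0, so R_B = 11183/313.7 = 35.64 kN.

R_B = 35.64 kN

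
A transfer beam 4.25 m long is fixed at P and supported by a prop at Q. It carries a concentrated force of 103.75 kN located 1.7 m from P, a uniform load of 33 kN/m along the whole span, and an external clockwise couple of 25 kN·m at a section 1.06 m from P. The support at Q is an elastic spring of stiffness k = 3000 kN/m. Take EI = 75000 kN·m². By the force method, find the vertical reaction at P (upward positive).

R_P = 204.5 kN

Choose R_Q as the redundant. The primary structure is the cantilever fixed at P.
Free-end deflection of the primary structure under the applied loading (downward +):
  point load 103.75 at a = 1.7: Pa²(3L − a)/(6EI) = 552.2/EI
  UDL 33: wL⁴/(8EI) = 1346/EI
  clockwise couple 25 at a = 1.06: M₀a(2L − a)/(2EI) = 98.58/EI
  δ_0 = 1997/EI
Flexibility coefficient — unit upward force at Q: δ_{QQ} = L³/(3EI) = 25.59/EI.
With EI = 75000 kN·m²: δ_0 = 0.026621 m and δ_{QQ} = 0.000341 m/kN.
Compatibility — the spring shortens by R_Q/k under the reaction it provides: δ_0 − R_Q·δ_{QQ} = R_Q/k. With 1/k = 0.000333 m/kN, R_Q = δ_0 / (δ_{QQ} + 1/k) = 0.026621 / (0.000341 + 0.000333) = 39.47 kN.
Vertical equilibrium: R_P = ΣP − R_Q = 244 − 39.47 = 204.5 kN.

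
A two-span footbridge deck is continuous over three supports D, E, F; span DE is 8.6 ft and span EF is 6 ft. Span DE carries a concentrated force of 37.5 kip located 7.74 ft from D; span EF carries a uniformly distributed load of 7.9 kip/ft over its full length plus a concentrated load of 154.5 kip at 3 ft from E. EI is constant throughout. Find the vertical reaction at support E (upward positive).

R_E = 163.6 kip

Take M_E as the redundant. Released structure: two simple spans DE and EF with a hinge at E.
Discontinuity in slope at E on the released structure — sum the simple-span end rotations:
  span DE: point load 37.5 at a = 7.74: Pab(L + a)/(6LEI) = 79.04/EI
  span EF: UDL 7.9: wL³/(24EI) = 71.1/EI
  span EF: point load 154.5 at a = 3: Pab(L + b)/(6LEI) = 347.6/EI
  relative rotation θ_0 = (79.04 + 418.7)/EI = 497.8/EI
A unit hogging moment at E produces rotation L₁/(3EI) + L₂/(3EI) = 4.867/EI.
Slope continuity at E: θ_0 = M_E·4.867/EI, so M_E = 497.8/4.867 = 102.3 kip·ft (hogging).
Span DE, ΣM about D with M_E applied at E: R_E^{DE}·8.6 = 290.2 + 102.3, so R_E^{DE} = 45.64 kip and R_D = 37.5 − 45.64 = -8.143 kip.
Span EF, ΣM about F: R_E^{EF}·6 = 605.7 + 102.3, so R_E^{EF} = 118 kip and R_F = 201.9 − 118 = 83.9 kip.
R_E = 45.64 + 118 = 163.6 kip.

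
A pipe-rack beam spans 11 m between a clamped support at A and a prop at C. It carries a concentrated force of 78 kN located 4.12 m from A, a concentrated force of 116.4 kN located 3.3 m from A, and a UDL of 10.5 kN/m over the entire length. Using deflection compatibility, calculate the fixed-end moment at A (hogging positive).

M_A = 550.7 kN·m

Take the reaction at C as the redundant and release it; the primary structure is a cantilever fixed at A.
Downward deflection at the released point C due to the loads:
  point load 78 at a = 4.12: Pa²(3L − a)/(6EI) = 6373/EI
  point load 116.4 at a = 3.3: Pa²(3L − a)/(6EI) = 6275/EI
  UDL 10.5: wL⁴/(8EI) = 19216/EI
  δ_0 = 31864/EI
Tip deflection under a unit load at C: L³/(3EI) = 443.7/EI.
The prop prevents deflection at C: R_C = δ_0/δ_{CC} = 31864/443.7 = 71.82 kN.
Moment equilibrium about A: M_A = Σ(load moments about A) − R_C·L = 1341 − 71.82×11 = 550.7 kN·m.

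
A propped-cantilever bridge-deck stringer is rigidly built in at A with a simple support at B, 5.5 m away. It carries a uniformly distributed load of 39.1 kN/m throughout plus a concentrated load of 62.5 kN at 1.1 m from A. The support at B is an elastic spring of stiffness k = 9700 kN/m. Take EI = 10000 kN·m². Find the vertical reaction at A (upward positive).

R_A = 194.9 kN

Choose R_B as the redundant. The primary structure is the cantilever fixed at A.
Primary-structure tip deflection at B by superposition:
  UDL 39.1: wL⁴/(8EI) = 4472/EI
  point load 62.5 at a = 1.1: Pa²(3L − a)/(6EI) = 194.1/EI
  δ_0 = 4666/EI
Flexibility coefficient — unit upward force at B: δ_{BB} = L³/(3EI) = 55.46/EI.
With EI = 10000 kN·m²: δ_0 = 0.46665 m and δ_{BB} = 0.005546 m/kN.
Compatibility — the spring shortens by R_B/k under the reaction it provides: δ_0 − R_B·δ_{BB} = R_B/k. With 1/k = 0.000103 m/kN, R_B = δ_0 / (δ_{BB} + 1/k) = 0.46665 / (0.005546 + 0.000103) = 82.61 kN.
Vertical equilibrium: R_A = ΣP − R_B = 277.6 − 82.61 = 194.9 kN.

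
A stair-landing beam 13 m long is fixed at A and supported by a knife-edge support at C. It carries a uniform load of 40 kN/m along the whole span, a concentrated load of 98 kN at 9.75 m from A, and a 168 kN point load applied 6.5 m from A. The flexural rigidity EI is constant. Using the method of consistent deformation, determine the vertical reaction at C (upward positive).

Take the reaction at C as the redundant and release it; the primary structure is a cantilever fixed at A.
Downward deflection at the released point C due to the loads:
  UDL 40: wL⁴/(8EI) = 142805/EI
  point load 98 at a = 9.75: Pa²(3L − a)/(6EI) = 45416/EI
  point load 168 at a = 6.5: Pa²(3L − a)/(6EI) = 38448/EI
  δ_0 = 226669/EI
Tip deflection under a unit load at C: L³/(3EI) = 732.3/EI.
The prop prevents deflection at C: R_C = δ_0/δ_{CC} = 226669/732.3 = 309.5 kN.

R_C = 309.5 kN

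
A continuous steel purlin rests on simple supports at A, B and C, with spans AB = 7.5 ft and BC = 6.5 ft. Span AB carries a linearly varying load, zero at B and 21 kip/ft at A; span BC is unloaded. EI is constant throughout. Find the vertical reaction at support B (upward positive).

Insert a hinge at B; M_B is the redundant, and each span becomes simply supported.
Rotations at B on the released spans (each span's end-slope, ×1/EI):
  span AB: triangular load, peak 21: 7w₀L³/(360EI) = 172.3/EI
  relative rotation θ_0 = (172.3 + 0)/EI = 172.3/EI
A unit hogging moment at B produces rotation L₁/(3EI) + L₂/(3EI) = 4.667/EI.
Slope continuity at B: θ_0 = M_B·4.667/EI, so M_B = 172.3/4.667 = 36.91 kip·ft (hogging).
Span AB, ΣM about A with M_B applied at B: R_B^{AB}·7.5 = 196.9 + 36.91, so R_B^{AB} = 31.17 kip and R_A = 78.75 − 31.17 = 47.58 kip.
Span BC, ΣM about C: R_B^{BC}·6.5 = 0 + 36.91, so R_B^{BC} = 5.679 kip and R_C = 0 − 5.679 = -5.679 kip.
R_B = 31.17 + 5.679 = 36.85 kip.

R_B = 36.85 kip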